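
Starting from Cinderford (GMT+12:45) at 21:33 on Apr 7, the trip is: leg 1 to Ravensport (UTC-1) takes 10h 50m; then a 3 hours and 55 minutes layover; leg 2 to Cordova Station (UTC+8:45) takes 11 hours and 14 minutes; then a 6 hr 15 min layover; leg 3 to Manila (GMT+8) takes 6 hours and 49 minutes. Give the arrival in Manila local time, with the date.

Convert departure to UTC: 21:33 − 12:45 = 08:48 UTC on Apr 7.
Add 10 hours 50 minutes leg 1 → 19:38 UTC.
Add 3 hours 55 minutes layover in Ravensport → 23:33 UTC.
Add 11 hours and 14 minutes leg 2 → 10:47 UTC (Apr 8).
Add 6 hours and 15 minutes layover in Cordova Station → 17:02 UTC.
Add 6 hours 49 minutes leg 3 → 23:51 UTC.
Manila is UTC+8:00, so local arrival = 23:51 + 8:00 = 07:51 on Apr 9.

07:51 on Apr 9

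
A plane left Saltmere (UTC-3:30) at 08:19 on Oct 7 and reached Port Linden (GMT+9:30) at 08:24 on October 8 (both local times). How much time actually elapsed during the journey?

Departure in UTC: 08:19 + 3:30 = 11:49 on Oct 7.
Arrival in UTC: 08:24 − 9:30 = 22:54 on Oct 7.
Elapsed = 22:54 − 11:49 = 11 hours 5 minutes.

11 hours 5 minutes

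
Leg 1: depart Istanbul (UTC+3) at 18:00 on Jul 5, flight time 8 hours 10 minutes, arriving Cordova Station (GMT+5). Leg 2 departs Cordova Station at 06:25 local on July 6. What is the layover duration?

Convert departure to UTC: 18:00 − 3:00 = 15:00 UTC on Jul 5.
Add 8 hours and 10 minutes flight time → 23:10 UTC.
Cordova Station is UTC+5:00, so local arrival = 23:10 + 5:00 = 04:10 on Jul 6.
Layover = 06:25 − 04:10 = 2 hours 15 minutes.

2 hours 15 minutes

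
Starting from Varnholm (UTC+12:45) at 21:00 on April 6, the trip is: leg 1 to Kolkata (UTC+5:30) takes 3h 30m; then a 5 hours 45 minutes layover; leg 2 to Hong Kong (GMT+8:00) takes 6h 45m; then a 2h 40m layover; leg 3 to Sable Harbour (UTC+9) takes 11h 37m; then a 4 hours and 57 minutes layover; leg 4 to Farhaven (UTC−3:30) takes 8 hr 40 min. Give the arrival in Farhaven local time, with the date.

Convert departure to UTC: 21:00 − 12:45 = 08:15 UTC on Apr 6.
Add 3 hours 30 minutes leg 1 → 11:45 UTC.
Add 5 hours 45 minutes layover in Kolkata → 17:30 UTC.
Add 6 hours 45 minutes leg 2 → 00:15 UTC (Apr 7).
Add 2 hours 40 minutes layover in Hong Kong → 02:55 UTC.
Add 11 hours 37 minutes leg 3 → 14:32 UTC.
Add 4 hours and 57 minutes layover in Sable Harbour → 19:29 UTC.
Add 8 hours and 40 minutes leg 4 → 04:09 UTC (Apr 8).
Farhaven is UTC−3:30, so local arrival = 04:09 − 3:30 = 00:39 on Apr 8.

00:39 on Apr 8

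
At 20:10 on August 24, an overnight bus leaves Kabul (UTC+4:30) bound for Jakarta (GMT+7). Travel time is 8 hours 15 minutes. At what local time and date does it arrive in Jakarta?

06:55 on August 25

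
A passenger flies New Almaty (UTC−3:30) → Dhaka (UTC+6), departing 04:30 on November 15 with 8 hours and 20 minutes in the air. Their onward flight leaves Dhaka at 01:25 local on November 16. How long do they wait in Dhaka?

3 hours 5 minutes

Convert departure to UTC: 04:30 + 3:30 = 08:00 UTC on Nov 15.
Add 8 hours 20 minutes flight time → 16:20 UTC.
Dhaka is UTC+6:00, so local arrival = 16:20 + 6:00 = 22:20 on Nov 15.
Layover = 01:25 − 22:20 (+1 day) = 3 hours 5 minutes.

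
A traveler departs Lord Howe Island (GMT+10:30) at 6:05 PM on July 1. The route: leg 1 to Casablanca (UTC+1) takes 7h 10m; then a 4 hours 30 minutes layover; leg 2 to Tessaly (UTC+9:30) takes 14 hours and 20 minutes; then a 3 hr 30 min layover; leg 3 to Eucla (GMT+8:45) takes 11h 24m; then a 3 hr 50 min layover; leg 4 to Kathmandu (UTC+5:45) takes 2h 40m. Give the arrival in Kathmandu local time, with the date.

Convert departure to UTC: 6:05 PM − 10:30 = 7:35 AM UTC on Jul 1.
Add 7 hours 10 minutes leg 1 → 2:45 PM UTC.
Add 4 hours and 30 minutes layover in Casablanca → 7:15 PM UTC.
Add 14 hours 20 minutes leg 2 → 9:35 AM UTC (Jul 2).
Add 3 hours and 30 minutes layover in Tessaly → 1:05 PM UTC.
Add 11 hours and 24 minutes leg 3 → 12:29 AM UTC (Jul 3).
Add 3 hours and 50 minutes layover in Eucla → 4:19 AM UTC.
Add 2 hours and 40 minutes leg 4 → 6:59 AM UTC.
Kathmandu is UTC+5:45, so local arrival = 6:59 AM + 5:45 = 12:44 PM on Jul 3.

12:44 PM on July 3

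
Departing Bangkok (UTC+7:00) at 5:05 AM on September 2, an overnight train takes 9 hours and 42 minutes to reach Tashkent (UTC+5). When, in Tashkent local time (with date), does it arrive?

12:47 PM on September 2

Convert departure to UTC: 5:05 AM − 7:00 = 10:05 PM UTC on Sep 1.
Add 9 hours 42 minutes travel time → 7:47 AM UTC (Sep 2).
Tashkent is UTC+5:00, so local arrival = 7:47 AM + 5:00 = 12:47 PM on Sep 2.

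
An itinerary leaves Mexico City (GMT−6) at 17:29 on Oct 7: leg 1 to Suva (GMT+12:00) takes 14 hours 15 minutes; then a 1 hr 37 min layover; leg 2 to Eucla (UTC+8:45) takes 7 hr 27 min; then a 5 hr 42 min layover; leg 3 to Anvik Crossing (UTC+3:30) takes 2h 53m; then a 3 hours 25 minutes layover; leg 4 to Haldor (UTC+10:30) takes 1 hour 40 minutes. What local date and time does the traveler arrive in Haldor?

22:58 on October 9

Convert departure to UTC: 17:29 + 6:00 = 23:29 UTC on Oct 7.
Add 14 hours and 15 minutes leg 1 → 13:44 UTC (Oct 8).
Add 1 hour 37 minutes layover in Suva → 15:21 UTC.
Add 7 hours 27 minutes leg 2 → 22:48 UTC.
Add 5 hours 42 minutes layover in Eucla → 04:30 UTC (Oct 9).
Add 2 hours and 53 minutes leg 3 → 07:23 UTC.
Add 3 hours and 25 minutes layover in Anvik Crossing → 10:48 UTC.
Add 1 hour 40 minutes leg 4 → 12:28 UTC.
Haldor is UTC+10:30, so local arrival = 12:28 + 10:30 = 22:58 on Oct 9.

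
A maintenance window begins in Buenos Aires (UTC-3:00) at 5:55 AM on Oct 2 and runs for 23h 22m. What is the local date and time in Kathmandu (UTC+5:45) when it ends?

2:02 PM on Oct 3

Kathmandu is 8:45 ahead of Buenos Aires.
After 23 hours and 22 minutes it is 5:17 AM (Oct 3) in Buenos Aires.
Shift by the zone difference: 5:17 AM + 8:45 = 2:02 PM on Oct 3 in Kathmandu.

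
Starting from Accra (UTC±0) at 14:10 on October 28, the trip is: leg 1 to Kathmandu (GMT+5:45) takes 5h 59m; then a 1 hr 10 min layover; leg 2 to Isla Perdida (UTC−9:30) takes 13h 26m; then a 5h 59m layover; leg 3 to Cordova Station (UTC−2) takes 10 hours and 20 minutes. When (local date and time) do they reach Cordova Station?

Accra is at UTC+0, so departure is already 14:10 UTC on Oct 28.
Add 5 hours and 59 minutes leg 1 → 20:09 UTC.
Add 1 hour 10 minutes layover in Kathmandu → 21:19 UTC.
Add 13 hours and 26 minutes leg 2 → 10:45 UTC (Oct 29).
Add 5 hours 59 minutes layover in Isla Perdida → 16:44 UTC.
Add 10 hours 20 minutes leg 3 → 03:04 UTC (Oct 30).
Cordova Station is UTC−2:00, so local arrival = 03:04 − 2:00 = 01:04 on Oct 30.

01:04 on October 30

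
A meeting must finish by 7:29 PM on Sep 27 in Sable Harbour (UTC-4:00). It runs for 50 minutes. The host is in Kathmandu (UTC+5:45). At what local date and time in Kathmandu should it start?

4:24 AM on Sep 28

Target end time in UTC: 7:29 PM + 4:00 = 11:29 PM on Sep 27.
Subtract 50 minutes → start 10:39 PM UTC on Sep 27.
Kathmandu is UTC+5:45: 10:39 PM + 5:45 = 4:24 AM on Sep 28.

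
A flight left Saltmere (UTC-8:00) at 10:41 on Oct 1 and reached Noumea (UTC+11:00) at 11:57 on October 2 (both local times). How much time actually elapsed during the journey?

Noumea is 19:00 ahead of Saltmere.
Clock-face elapsed time (ignoring zones) is 25 hours 16 minutes.
Actual elapsed = 25 hours 16 minutes − 19:00 = 6 hours 16 minutes.

6 hours 16 minutes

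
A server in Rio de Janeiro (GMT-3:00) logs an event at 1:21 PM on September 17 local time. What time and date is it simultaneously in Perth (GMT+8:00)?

12:21 AM on Sep 18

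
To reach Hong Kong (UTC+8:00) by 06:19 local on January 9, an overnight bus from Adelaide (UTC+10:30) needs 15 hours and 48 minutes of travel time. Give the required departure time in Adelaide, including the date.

17:01 on January 8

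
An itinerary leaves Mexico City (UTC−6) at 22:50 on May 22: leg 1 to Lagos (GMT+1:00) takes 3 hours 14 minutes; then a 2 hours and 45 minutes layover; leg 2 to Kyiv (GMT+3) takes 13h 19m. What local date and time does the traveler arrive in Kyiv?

03:08 on May 24

Convert departure to UTC: 22:50 + 6:00 = 04:50 UTC on May 23.
Add 3 hours and 14 minutes leg 1 → 08:04 UTC.
Add 2 hours 45 minutes layover in Lagos → 10:49 UTC.
Add 13 hours and 19 minutes leg 2 → 00:08 UTC (May 24).
Kyiv is UTC+3:00, so local arrival = 00:08 + 3:00 = 03:08 on May 24.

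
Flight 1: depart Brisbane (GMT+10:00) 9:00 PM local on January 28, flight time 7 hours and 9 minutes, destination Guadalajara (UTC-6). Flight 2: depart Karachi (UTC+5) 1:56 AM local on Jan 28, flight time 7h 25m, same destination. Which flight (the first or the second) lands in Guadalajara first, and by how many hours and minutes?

the second, by 13 hours 48 minutes

Flight 1 in UTC: 9:00 PM − 10:00 = 11:00 AM on Jan 28.
+7 hours and 9 minutes → arrive 6:09 PM UTC on Jan 28.
Flight 2 in UTC: 1:56 AM − 5:00 = 8:56 PM on Jan 27.
+7 hours and 25 minutes → arrive 4:21 AM UTC on Jan 28.
Flight 2 lands earlier by 13 hours 48 minutes.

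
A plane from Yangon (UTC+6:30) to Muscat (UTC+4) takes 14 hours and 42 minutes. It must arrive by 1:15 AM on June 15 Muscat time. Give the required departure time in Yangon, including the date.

1:03 PM on Jun 14

Target arrival in UTC: 1:15 AM − 4:00 = 9:15 PM on Jun 14.
Subtract 14 hours 42 minutes → departure 6:33 AM UTC on Jun 14.
Yangon is UTC+6:30: 6:33 AM + 6:30 = 1:03 PM on Jun 14.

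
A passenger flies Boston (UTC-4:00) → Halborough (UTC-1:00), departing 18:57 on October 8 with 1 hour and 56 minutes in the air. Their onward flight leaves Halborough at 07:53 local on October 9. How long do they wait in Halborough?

8 hours

Convert departure to UTC: 18:57 + 4:00 = 22:57 UTC on Oct 8.
Add 1 hour 56 minutes flight time → 00:53 UTC (Oct 9).
Halborough is UTC−1:00, so local arrival = 00:53 − 1:00 = 23:53 on Oct 8.
Layover = 07:53 − 23:53 (+1 day) = 8 hours.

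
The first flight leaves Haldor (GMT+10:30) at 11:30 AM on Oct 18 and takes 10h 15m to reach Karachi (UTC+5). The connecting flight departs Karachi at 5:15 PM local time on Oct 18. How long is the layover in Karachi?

1 hour

Convert departure to UTC: 11:30 AM − 10:30 = 1:00 AM UTC on Oct 18.
Add 10 hours 15 minutes flight time → 11:15 AM UTC.
Karachi is UTC+5:00, so local arrival = 11:15 AM + 5:00 = 4:15 PM on Oct 18.
Layover = 5:15 PM − 4:15 PM = 1 hour.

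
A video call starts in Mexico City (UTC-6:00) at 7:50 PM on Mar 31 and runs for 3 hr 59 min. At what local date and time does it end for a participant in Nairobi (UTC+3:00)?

8:49 AM on April 1

Convert start to UTC: 7:50 PM + 6:00 = 1:50 AM UTC on Apr 1.
Add 3 hours and 59 minutes duration → 5:49 AM UTC.
Nairobi is UTC+3:00, so local end time = 5:49 AM + 3:00 = 8:49 AM on Apr 1.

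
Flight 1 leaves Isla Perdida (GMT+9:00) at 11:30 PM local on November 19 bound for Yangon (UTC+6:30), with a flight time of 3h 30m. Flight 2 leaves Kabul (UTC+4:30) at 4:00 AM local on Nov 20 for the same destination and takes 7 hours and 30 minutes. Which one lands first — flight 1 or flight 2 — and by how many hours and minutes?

the first, by 13 hours

Flight 1 in UTC: 11:30 PM − 9:00 = 2:30 PM on Nov 19.
+3 hours 30 minutes → arrive 6:00 PM UTC on Nov 19.
Flight 2 in UTC: 4:00 AM − 4:30 = 11:30 PM on Nov 19.
+7 hours and 30 minutes → arrive 7:00 AM UTC on Nov 20.
Flight 1 lands earlier by 13 hours.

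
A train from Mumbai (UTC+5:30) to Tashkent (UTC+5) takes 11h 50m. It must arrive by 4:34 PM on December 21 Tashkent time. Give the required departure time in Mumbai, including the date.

5:14 AM on Dec 21

Target arrival in UTC: 4:34 PM − 5:00 = 11:34 AM on Dec 21.
Subtract 11 hours and 50 minutes → departure 11:44 PM UTC on Dec 20.
Mumbai is UTC+5:30: 11:44 PM + 5:30 = 5:14 AM on Dec 21.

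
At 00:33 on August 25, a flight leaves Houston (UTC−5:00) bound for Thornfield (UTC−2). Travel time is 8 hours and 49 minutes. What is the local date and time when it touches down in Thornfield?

Convert departure to UTC: 00:33 + 5:00 = 05:33 UTC on Aug 25.
Add 8 hours 49 minutes travel time → 14:22 UTC.
Thornfield is UTC−2:00, so local arrival = 14:22 − 2:00 = 12:22 on Aug 25.

12:22 on August 25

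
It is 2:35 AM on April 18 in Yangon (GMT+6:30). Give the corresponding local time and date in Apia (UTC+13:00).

9:05 AM on April 18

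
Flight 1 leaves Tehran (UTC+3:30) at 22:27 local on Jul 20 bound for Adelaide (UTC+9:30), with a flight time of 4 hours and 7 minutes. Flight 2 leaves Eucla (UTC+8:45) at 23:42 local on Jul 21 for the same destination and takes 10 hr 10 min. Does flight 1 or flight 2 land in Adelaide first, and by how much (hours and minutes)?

the first, by 26 hours 3 minutes

Flight 1 in UTC: 22:27 − 3:30 = 18:57 on Jul 20.
+4 hours 7 minutes → arrive 23:04 UTC on Jul 20.
Flight 2 in UTC: 23:42 − 8:45 = 14:57 on Jul 21.
+10 hours 10 minutes → arrive 01:07 UTC on Jul 22.
Flight 1 lands earlier by 26 hours 3 minutes.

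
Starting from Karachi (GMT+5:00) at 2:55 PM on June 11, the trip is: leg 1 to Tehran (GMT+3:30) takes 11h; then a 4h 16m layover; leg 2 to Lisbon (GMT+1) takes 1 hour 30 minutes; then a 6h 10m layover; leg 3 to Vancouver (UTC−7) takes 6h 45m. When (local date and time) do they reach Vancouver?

8:36 AM on June 12

Convert departure to UTC: 2:55 PM − 5:00 = 9:55 AM UTC on Jun 11.
Add 11 hours leg 1 → 8:55 PM UTC.
Add 4 hours 16 minutes layover in Tehran → 1:11 AM UTC (Jun 12).
Add 1 hour 30 minutes leg 2 → 2:41 AM UTC.
Add 6 hours 10 minutes layover in Lisbon → 8:51 AM UTC.
Add 6 hours 45 minutes leg 3 → 3:36 PM UTC.
Vancouver is UTC−7:00, so local arrival = 3:36 PM − 7:00 = 8:36 AM on Jun 12.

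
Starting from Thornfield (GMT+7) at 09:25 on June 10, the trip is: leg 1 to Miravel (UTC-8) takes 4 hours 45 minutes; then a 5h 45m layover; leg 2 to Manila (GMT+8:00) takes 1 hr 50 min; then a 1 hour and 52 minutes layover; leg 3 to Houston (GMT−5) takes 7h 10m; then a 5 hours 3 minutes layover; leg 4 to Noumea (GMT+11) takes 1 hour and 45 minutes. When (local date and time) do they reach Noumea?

17:35 on June 11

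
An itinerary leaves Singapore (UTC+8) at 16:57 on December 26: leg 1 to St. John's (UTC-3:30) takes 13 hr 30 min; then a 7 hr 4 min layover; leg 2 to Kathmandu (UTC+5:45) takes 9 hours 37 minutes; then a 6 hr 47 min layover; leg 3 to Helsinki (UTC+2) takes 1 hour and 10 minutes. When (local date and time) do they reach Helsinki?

01:05 on December 28

Convert departure to UTC: 16:57 − 8:00 = 08:57 UTC on Dec 26.
Add 13 hours 30 minutes leg 1 → 22:27 UTC.
Add 7 hours and 4 minutes layover in St. John's → 05:31 UTC (Dec 27).
Add 9 hours and 37 minutes leg 2 → 15:08 UTC.
Add 6 hours and 47 minutes layover in Kathmandu → 21:55 UTC.
Add 1 hour 10 minutes leg 3 → 23:05 UTC.
Helsinki is UTC+2:00, so local arrival = 23:05 + 2:00 = 01:05 on Dec 28.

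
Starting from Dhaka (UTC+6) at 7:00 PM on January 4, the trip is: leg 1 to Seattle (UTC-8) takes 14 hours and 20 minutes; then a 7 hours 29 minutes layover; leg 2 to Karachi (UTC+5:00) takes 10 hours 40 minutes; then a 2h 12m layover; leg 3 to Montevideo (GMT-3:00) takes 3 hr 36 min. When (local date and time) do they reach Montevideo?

Convert departure to UTC: 7:00 PM − 6:00 = 1:00 PM UTC on Jan 4.
Add 14 hours and 20 minutes leg 1 → 3:20 AM UTC (Jan 5).
Add 7 hours and 29 minutes layover in Seattle → 10:49 AM UTC.
Add 10 hours and 40 minutes leg 2 → 9:29 PM UTC.
Add 2 hours 12 minutes layover in Karachi → 11:41 PM UTC.
Add 3 hours and 36 minutes leg 3 → 3:17 AM UTC (Jan 6).
Montevideo is UTC−3:00, so local arrival = 3:17 AM − 3:00 = 12:17 AM on Jan 6.

12:17 AM on January 6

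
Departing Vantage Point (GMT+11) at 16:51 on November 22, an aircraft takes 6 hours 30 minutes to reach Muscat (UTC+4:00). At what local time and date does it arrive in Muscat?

16:21 on November 22

Muscat is 7:00 behind Vantage Point.
After 6 hours 30 minutes it is 23:21 in Vantage Point.
Shift by the zone difference: 23:21 − 7:00 = 16:21 on Nov 22 in Muscat.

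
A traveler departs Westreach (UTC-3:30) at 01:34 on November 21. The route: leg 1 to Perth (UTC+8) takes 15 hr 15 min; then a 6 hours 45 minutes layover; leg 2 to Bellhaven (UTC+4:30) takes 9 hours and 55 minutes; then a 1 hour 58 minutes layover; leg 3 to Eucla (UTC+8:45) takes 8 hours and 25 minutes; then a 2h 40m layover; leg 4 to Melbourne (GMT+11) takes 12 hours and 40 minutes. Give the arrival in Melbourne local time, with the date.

Convert departure to UTC: 01:34 + 3:30 = 05:04 UTC on Nov 21.
Add 15 hours and 15 minutes leg 1 → 20:19 UTC.
Add 6 hours and 45 minutes layover in Perth → 03:04 UTC (Nov 22).
Add 9 hours 55 minutes leg 2 → 12:59 UTC.
Add 1 hour and 58 minutes layover in Bellhaven → 14:57 UTC.
Add 8 hours 25 minutes leg 3 → 23:22 UTC.
Add 2 hours and 40 minutes layover in Eucla → 02:02 UTC (Nov 23).
Add 12 hours and 40 minutes leg 4 → 14:42 UTC.
Melbourne is UTC+11:00, so local arrival = 14:42 + 11:00 = 01:42 on Nov 24.

01:42 on November 24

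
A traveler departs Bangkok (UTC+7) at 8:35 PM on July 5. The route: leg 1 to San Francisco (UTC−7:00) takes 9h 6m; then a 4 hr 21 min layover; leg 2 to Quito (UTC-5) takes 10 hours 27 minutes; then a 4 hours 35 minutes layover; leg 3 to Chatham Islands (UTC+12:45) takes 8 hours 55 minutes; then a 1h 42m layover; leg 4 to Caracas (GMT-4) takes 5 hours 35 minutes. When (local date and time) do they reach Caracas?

6:16 AM on July 7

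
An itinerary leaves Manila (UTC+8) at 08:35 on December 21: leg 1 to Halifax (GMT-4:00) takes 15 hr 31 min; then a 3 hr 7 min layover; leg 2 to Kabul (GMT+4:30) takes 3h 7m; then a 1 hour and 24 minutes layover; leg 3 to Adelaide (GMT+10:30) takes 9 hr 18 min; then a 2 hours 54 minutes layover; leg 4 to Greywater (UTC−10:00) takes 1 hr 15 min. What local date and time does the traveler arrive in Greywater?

Convert departure to UTC: 08:35 − 8:00 = 00:35 UTC on Dec 21.
Add 15 hours 31 minutes leg 1 → 16:06 UTC.
Add 3 hours 7 minutes layover in Halifax → 19:13 UTC.
Add 3 hours and 7 minutes leg 2 → 22:20 UTC.
Add 1 hour 24 minutes layover in Kabul → 23:44 UTC.
Add 9 hours and 18 minutes leg 3 → 09:02 UTC (Dec 22).
Add 2 hours 54 minutes layover in Adelaide → 11:56 UTC.
Add 1 hour and 15 minutes leg 4 → 13:11 UTC.
Greywater is UTC−10:00, so local arrival = 13:11 − 10:00 = 03:11 on Dec 22.

03:11 on Dec 22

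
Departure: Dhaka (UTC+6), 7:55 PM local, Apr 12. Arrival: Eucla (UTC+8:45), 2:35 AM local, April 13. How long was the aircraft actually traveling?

Eucla is 2:45 ahead of Dhaka.
Clock-face elapsed time (ignoring zones) is 6 hours 40 minutes.
Actual elapsed = 6 hours 40 minutes − 2:45 = 3 hours 55 minutes.

3 hours 55 minutes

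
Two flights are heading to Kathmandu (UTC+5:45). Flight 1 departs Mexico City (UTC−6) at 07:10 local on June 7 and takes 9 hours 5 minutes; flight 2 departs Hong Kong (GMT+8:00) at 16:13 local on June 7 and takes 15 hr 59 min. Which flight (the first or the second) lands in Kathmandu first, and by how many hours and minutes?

the first, by 1 hour 57 minutes

Flight 1 in UTC: 07:10 + 6:00 = 13:10 on Jun 7.
+9 hours 5 minutes → arrive 22:15 UTC on Jun 7.
Flight 2 in UTC: 16:13 − 8:00 = 08:13 on Jun 7.
+15 hours and 59 minutes → arrive 00:12 UTC on Jun 8.
Flight 1 lands earlier by 1 hour 57 minutes.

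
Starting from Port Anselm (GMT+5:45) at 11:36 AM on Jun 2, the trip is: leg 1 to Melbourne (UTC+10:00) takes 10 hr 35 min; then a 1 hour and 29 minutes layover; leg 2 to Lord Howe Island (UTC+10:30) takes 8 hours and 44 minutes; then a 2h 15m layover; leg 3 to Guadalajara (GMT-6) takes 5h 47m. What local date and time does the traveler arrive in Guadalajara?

4:41 AM on Jun 3

Convert departure to UTC: 11:36 AM − 5:45 = 5:51 AM UTC on Jun 2.
Add 10 hours and 35 minutes leg 1 → 4:26 PM UTC.
Add 1 hour 29 minutes layover in Melbourne → 5:55 PM UTC.
Add 8 hours and 44 minutes leg 2 → 2:39 AM UTC (Jun 3).
Add 2 hours and 15 minutes layover in Lord Howe Island → 4:54 AM UTC.
Add 5 hours 47 minutes leg 3 → 10:41 AM UTC.
Guadalajara is UTC−6:00, so local arrival = 10:41 AM − 6:00 = 4:41 AM on Jun 3.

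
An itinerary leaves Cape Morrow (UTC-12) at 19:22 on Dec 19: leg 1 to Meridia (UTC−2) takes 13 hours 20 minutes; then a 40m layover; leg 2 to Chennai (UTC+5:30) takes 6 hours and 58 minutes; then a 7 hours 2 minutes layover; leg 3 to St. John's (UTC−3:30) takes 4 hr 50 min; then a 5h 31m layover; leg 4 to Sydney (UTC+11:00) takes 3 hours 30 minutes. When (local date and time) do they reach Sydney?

Convert departure to UTC: 19:22 + 12:00 = 07:22 UTC on Dec 20.
Add 13 hours and 20 minutes leg 1 → 20:42 UTC.
Add 40 minutes layover in Meridia → 21:22 UTC.
Add 6 hours and 58 minutes leg 2 → 04:20 UTC (Dec 21).
Add 7 hours 2 minutes layover in Chennai → 11:22 UTC.
Add 4 hours and 50 minutes leg 3 → 16:12 UTC.
Add 5 hours 31 minutes layover in St. John's → 21:43 UTC.
Add 3 hours 30 minutes leg 4 → 01:13 UTC (Dec 22).
Sydney is UTC+11:00, so local arrival = 01:13 + 11:00 = 12:13 on Dec 22.

12:13 on December 22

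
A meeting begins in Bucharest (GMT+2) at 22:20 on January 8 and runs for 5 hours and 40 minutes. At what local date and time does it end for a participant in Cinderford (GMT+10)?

Cinderford is 8:00 ahead of Bucharest.
After 5 hours 40 minutes it is 04:00 (Jan 9) in Bucharest.
Shift by the zone difference: 04:00 + 8:00 = 12:00 on Jan 9 in Cinderford.

12:00 on Jan 9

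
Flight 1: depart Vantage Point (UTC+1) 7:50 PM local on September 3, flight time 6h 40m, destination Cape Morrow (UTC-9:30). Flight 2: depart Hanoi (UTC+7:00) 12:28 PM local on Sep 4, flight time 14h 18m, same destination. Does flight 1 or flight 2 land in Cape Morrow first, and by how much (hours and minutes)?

the first, by 18 hours 16 minutes

Flight 1 in UTC: 7:50 PM − 1:00 = 6:50 PM on Sep 3.
+6 hours 40 minutes → arrive 1:30 AM UTC on Sep 4.
Flight 2 in UTC: 12:28 PM − 7:00 = 5:28 AM on Sep 4.
+14 hours and 18 minutes → arrive 7:46 PM UTC on Sep 4.
Flight 1 lands earlier by 18 hours 16 minutes.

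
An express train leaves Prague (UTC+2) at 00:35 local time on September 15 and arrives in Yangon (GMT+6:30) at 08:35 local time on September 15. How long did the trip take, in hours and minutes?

Departure in UTC: 00:35 − 2:00 = 22:35 on Sep 14.
Arrival in UTC: 08:35 − 6:30 = 02:05 on Sep 15.
Elapsed = 02:05 − 22:35 (+1 day) = 3 hours 30 minutes.

3 hours 30 minutes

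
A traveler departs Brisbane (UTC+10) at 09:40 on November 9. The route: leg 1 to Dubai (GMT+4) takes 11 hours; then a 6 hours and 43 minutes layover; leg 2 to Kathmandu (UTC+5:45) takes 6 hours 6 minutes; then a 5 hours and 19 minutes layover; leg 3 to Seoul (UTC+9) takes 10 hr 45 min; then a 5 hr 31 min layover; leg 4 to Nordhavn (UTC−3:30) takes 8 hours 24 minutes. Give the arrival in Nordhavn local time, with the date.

01:58 on Nov 11

Convert departure to UTC: 09:40 − 10:00 = 23:40 UTC on Nov 8.
Add 11 hours leg 1 → 10:40 UTC (Nov 9).
Add 6 hours and 43 minutes layover in Dubai → 17:23 UTC.
Add 6 hours and 6 minutes leg 2 → 23:29 UTC.
Add 5 hours 19 minutes layover in Kathmandu → 04:48 UTC (Nov 10).
Add 10 hours and 45 minutes leg 3 → 15:33 UTC.
Add 5 hours 31 minutes layover in Seoul → 21:04 UTC.
Add 8 hours and 24 minutes leg 4 → 05:28 UTC (Nov 11).
Nordhavn is UTC−3:30, so local arrival = 05:28 − 3:30 = 01:58 on Nov 11.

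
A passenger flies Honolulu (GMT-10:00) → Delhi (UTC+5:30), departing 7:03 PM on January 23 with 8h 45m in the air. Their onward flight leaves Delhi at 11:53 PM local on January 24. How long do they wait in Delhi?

Convert departure to UTC: 7:03 PM + 10:00 = 5:03 AM UTC on Jan 24.
Add 8 hours 45 minutes flight time → 1:48 PM UTC.
Delhi is UTC+5:30, so local arrival = 1:48 PM + 5:30 = 7:18 PM on Jan 24.
Layover = 11:53 PM − 7:18 PM = 4 hours 35 minutes.

4 hours 35 minutes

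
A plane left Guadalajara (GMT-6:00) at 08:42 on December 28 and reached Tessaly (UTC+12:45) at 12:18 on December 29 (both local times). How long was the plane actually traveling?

8 hours 51 minutes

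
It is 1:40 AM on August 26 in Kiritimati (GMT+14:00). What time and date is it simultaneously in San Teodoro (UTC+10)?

9:40 PM on August 25

In UTC: 1:40 AM − 14:00 = 11:40 AM on Aug 25.
San Teodoro is UTC+10:00: 11:40 AM + 10:00 = 9:40 PM on Aug 25.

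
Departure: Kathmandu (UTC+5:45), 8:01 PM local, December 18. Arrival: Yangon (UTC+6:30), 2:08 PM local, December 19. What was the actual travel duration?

Yangon is 0:45 ahead of Kathmandu.
Clock-face elapsed time (ignoring zones) is 18 hours 7 minutes.
Actual elapsed = 18 hours 7 minutes − 0:45 = 17 hours 22 minutes.

17 hours 22 minutes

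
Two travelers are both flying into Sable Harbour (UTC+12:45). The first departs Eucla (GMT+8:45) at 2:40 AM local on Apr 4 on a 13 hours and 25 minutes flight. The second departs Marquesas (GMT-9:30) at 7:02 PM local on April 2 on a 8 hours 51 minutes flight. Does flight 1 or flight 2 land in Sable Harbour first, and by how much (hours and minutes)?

Flight 1 in UTC: 2:40 AM − 8:45 = 5:55 PM on Apr 3.
+13 hours and 25 minutes → arrive 7:20 AM UTC on Apr 4.
Flight 2 in UTC: 7:02 PM + 9:30 = 4:32 AM on Apr 3.
+8 hours and 51 minutes → arrive 1:23 PM UTC on Apr 3.
Flight 2 lands earlier by 17 hours 57 minutes.

the second, by 17 hours 57 minutes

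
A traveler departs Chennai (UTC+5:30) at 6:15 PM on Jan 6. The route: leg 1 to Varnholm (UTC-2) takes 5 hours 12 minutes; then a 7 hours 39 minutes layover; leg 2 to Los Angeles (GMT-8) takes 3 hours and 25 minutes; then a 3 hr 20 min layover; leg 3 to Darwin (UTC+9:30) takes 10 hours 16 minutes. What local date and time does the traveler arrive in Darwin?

4:07 AM on January 8

Convert departure to UTC: 6:15 PM − 5:30 = 12:45 PM UTC on Jan 6.
Add 5 hours and 12 minutes leg 1 → 5:57 PM UTC.
Add 7 hours 39 minutes layover in Varnholm → 1:36 AM UTC (Jan 7).
Add 3 hours 25 minutes leg 2 → 5:01 AM UTC.
Add 3 hours and 20 minutes layover in Los Angeles → 8:21 AM UTC.
Add 10 hours and 16 minutes leg 3 → 6:37 PM UTC.
Darwin is UTC+9:30, so local arrival = 6:37 PM + 9:30 = 4:07 AM on Jan 8.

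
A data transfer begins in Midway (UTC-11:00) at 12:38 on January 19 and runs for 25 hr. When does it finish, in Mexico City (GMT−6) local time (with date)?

18:38 on Jan 20

Mexico City is 5:00 ahead of Midway.
After 25 hours it is 13:38 (Jan 20) in Midway.
Shift by the zone difference: 13:38 + 5:00 = 18:38 on Jan 20 in Mexico City.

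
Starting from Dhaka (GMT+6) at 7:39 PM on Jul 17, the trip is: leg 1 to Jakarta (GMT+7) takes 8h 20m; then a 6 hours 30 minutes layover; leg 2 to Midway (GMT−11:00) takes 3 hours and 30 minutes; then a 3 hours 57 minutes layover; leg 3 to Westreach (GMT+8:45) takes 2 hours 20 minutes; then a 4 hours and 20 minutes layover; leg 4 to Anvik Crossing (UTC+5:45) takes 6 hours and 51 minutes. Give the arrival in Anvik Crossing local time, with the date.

Convert departure to UTC: 7:39 PM − 6:00 = 1:39 PM UTC on Jul 17.
Add 8 hours 20 minutes leg 1 → 9:59 PM UTC.
Add 6 hours 30 minutes layover in Jakarta → 4:29 AM UTC (Jul 18).
Add 3 hours 30 minutes leg 2 → 7:59 AM UTC.
Add 3 hours and 57 minutes layover in Midway → 11:56 AM UTC.
Add 2 hours and 20 minutes leg 3 → 2:16 PM UTC.
Add 4 hours 20 minutes layover in Westreach → 6:36 PM UTC.
Add 6 hours and 51 minutes leg 4 → 1:27 AM UTC (Jul 19).
Anvik Crossing is UTC+5:45, so local arrival = 1:27 AM + 5:45 = 7:12 AM on Jul 19.

7:12 AM on July 19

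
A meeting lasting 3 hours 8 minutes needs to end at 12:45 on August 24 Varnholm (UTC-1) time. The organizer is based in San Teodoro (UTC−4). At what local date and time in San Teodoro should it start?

06:37 on August 24

Target end time in UTC: 12:45 + 1:00 = 13:45 on Aug 24.
Subtract 3 hours and 8 minutes → start 10:37 UTC on Aug 24.
San Teodoro is UTC−4:00: 10:37 − 4:00 = 06:37 on Aug 24.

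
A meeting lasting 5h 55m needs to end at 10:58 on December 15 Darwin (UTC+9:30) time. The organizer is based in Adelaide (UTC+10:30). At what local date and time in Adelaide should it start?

Target end time in UTC: 10:58 − 9:30 = 01:28 on Dec 15.
Subtract 5 hours and 55 minutes → start 19:33 UTC on Dec 14.
Adelaide is UTC+10:30: 19:33 + 10:30 = 06:03 on Dec 15.

06:03 on December 15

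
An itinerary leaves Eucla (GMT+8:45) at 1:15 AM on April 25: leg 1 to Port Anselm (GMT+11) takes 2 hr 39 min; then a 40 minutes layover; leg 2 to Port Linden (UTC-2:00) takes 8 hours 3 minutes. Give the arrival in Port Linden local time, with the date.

1:52 AM on April 25

Convert departure to UTC: 1:15 AM − 8:45 = 4:30 PM UTC on Apr 24.
Add 2 hours 39 minutes leg 1 → 7:09 PM UTC.
Add 40 minutes layover in Port Anselm → 7:49 PM UTC.
Add 8 hours and 3 minutes leg 2 → 3:52 AM UTC (Apr 25).
Port Linden is UTC−2:00, so local arrival = 3:52 AM − 2:00 = 1:52 AM on Apr 25.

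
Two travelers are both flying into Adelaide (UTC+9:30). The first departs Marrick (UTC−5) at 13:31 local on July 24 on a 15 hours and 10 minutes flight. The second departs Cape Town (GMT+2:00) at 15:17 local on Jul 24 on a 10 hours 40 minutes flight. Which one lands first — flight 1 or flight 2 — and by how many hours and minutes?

Flight 1 in UTC: 13:31 + 5:00 = 18:31 on Jul 24.
+15 hours 10 minutes → arrive 09:41 UTC on Jul 25.
Flight 2 in UTC: 15:17 − 2:00 = 13:17 on Jul 24.
+10 hours and 40 minutes → arrive 23:57 UTC on Jul 24.
Flight 2 lands earlier by 9 hours 44 minutes.

the second, by 9 hours 44 minutes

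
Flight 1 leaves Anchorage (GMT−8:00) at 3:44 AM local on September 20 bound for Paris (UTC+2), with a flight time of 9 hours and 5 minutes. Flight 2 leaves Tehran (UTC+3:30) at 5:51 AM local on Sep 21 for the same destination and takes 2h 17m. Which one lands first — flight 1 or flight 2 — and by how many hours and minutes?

Flight 1 in UTC: 3:44 AM + 8:00 = 11:44 AM on Sep 20.
+9 hours 5 minutes → arrive 8:49 PM UTC on Sep 20.
Flight 2 in UTC: 5:51 AM − 3:30 = 2:21 AM on Sep 21.
+2 hours and 17 minutes → arrive 4:38 AM UTC on Sep 21.
Flight 1 lands earlier by 7 hours 49 minutes.

the first, by 7 hours 49 minutes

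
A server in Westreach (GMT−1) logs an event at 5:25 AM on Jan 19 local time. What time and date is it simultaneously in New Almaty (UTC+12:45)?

In UTC: 5:25 AM + 1:00 = 6:25 AM on Jan 19.
New Almaty is UTC+12:45: 6:25 AM + 12:45 = 7:10 PM on Jan 19.

7:10 PM on January 19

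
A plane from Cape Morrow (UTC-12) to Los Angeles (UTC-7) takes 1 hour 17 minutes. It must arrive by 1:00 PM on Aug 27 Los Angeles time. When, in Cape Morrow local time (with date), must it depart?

Target arrival in UTC: 1:00 PM + 7:00 = 8:00 PM on Aug 27.
Subtract 1 hour and 17 minutes → departure 6:43 PM UTC on Aug 27.
Cape Morrow is UTC−12:00: 6:43 PM − 12:00 = 6:43 AM on Aug 27.

6:43 AM on Aug 27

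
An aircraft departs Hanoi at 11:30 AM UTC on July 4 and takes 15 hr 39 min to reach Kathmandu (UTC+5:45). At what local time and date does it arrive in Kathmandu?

8:54 AM on Jul 5

Departure is given in UTC: 11:30 AM on Jul 4.
Add 15 hours and 39 minutes → 3:09 AM UTC (Jul 5).
Kathmandu is UTC+5:45: 3:09 AM + 5:45 = 8:54 AM on Jul 5.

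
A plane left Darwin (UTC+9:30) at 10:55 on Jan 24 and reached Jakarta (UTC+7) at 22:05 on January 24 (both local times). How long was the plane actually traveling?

13 hours 40 minutes

Jakarta is 2:30 behind Darwin.
Clock-face elapsed time (ignoring zones) is 11 hours 10 minutes.
Actual elapsed = 11 hours 10 minutes + 2:30 = 13 hours 40 minutes.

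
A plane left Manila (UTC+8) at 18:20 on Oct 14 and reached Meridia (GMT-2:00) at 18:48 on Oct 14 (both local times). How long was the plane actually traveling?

10 hours 28 minutes

Departure in UTC: 18:20 − 8:00 = 10:20 on Oct 14.
Arrival in UTC: 18:48 + 2:00 = 20:48 on Oct 14.
Elapsed = 20:48 − 10:20 = 10 hours 28 minutes.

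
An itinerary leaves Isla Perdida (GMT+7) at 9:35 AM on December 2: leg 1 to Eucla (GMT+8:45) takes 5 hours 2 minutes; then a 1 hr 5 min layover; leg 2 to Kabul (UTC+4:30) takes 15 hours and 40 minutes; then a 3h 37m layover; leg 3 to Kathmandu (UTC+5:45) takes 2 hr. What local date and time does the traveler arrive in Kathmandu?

11:44 AM on Dec 3

Convert departure to UTC: 9:35 AM − 7:00 = 2:35 AM UTC on Dec 2.
Add 5 hours and 2 minutes leg 1 → 7:37 AM UTC.
Add 1 hour and 5 minutes layover in Eucla → 8:42 AM UTC.
Add 15 hours and 40 minutes leg 2 → 12:22 AM UTC (Dec 3).
Add 3 hours 37 minutes layover in Kabul → 3:59 AM UTC.
Add 2 hours leg 3 → 5:59 AM UTC.
Kathmandu is UTC+5:45, so local arrival = 5:59 AM + 5:45 = 11:44 AM on Dec 3.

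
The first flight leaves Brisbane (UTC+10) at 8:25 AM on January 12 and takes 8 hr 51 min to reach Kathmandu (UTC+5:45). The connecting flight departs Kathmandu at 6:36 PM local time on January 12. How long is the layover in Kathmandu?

Convert departure to UTC: 8:25 AM − 10:00 = 10:25 PM UTC on Jan 11.
Add 8 hours 51 minutes flight time → 7:16 AM UTC (Jan 12).
Kathmandu is UTC+5:45, so local arrival = 7:16 AM + 5:45 = 1:01 PM on Jan 12.
Layover = 6:36 PM − 1:01 PM = 5 hours 35 minutes.

5 hours 35 minutes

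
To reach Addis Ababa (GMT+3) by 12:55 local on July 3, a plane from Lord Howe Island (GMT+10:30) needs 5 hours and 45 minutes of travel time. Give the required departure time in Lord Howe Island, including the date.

14:40 on Jul 3

Target arrival in UTC: 12:55 − 3:00 = 09:55 on Jul 3.
Subtract 5 hours and 45 minutes → departure 04:10 UTC on Jul 3.
Lord Howe Island is UTC+10:30: 04:10 + 10:30 = 14:40 on Jul 3.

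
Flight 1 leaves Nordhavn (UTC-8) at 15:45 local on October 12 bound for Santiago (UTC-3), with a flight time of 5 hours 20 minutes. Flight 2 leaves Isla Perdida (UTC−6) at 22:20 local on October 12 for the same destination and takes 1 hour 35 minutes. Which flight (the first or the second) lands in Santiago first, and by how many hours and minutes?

the first, by 50 minutes

Flight 1 in UTC: 15:45 + 8:00 = 23:45 on Oct 12.
+5 hours and 20 minutes → arrive 05:05 UTC on Oct 13.
Flight 2 in UTC: 22:20 + 6:00 = 04:20 on Oct 13.
+1 hour 35 minutes → arrive 05:55 UTC on Oct 13.
Flight 1 lands earlier by 50 minutes.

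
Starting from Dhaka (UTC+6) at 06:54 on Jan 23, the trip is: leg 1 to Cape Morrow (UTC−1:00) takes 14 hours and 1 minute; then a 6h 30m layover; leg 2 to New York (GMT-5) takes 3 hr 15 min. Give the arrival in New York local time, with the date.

19:40 on January 23

Convert departure to UTC: 06:54 − 6:00 = 00:54 UTC on Jan 23.
Add 14 hours 1 minute leg 1 → 14:55 UTC.
Add 6 hours 30 minutes layover in Cape Morrow → 21:25 UTC.
Add 3 hours and 15 minutes leg 2 → 00:40 UTC (Jan 24).
New York is UTC−5:00, so local arrival = 00:40 − 5:00 = 19:40 on Jan 23.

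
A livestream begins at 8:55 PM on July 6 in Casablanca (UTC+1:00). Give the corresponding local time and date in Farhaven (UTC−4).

3:55 PM on Jul 6

In UTC: 8:55 PM − 1:00 = 7:55 PM on Jul 6.
Farhaven is UTC−4:00: 7:55 PM − 4:00 = 3:55 PM on Jul 6.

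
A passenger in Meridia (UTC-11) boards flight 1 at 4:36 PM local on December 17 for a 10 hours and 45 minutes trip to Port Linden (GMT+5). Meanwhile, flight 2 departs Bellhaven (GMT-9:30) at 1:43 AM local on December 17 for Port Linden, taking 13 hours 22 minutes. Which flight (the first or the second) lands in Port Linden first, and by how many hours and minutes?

the second, by 13 hours 46 minutes

Flight 1 in UTC: 4:36 PM + 11:00 = 3:36 AM on Dec 18.
+10 hours and 45 minutes → arrive 2:21 PM UTC on Dec 18.
Flight 2 in UTC: 1:43 AM + 9:30 = 11:13 AM on Dec 17.
+13 hours and 22 minutes → arrive 12:35 AM UTC on Dec 18.
Flight 2 lands earlier by 13 hours 46 minutes.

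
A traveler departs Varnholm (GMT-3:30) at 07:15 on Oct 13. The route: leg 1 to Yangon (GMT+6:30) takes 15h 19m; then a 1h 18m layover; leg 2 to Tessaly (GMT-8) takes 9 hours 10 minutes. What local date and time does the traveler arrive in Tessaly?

Convert departure to UTC: 07:15 + 3:30 = 10:45 UTC on Oct 13.
Add 15 hours and 19 minutes leg 1 → 02:04 UTC (Oct 14).
Add 1 hour 18 minutes layover in Yangon → 03:22 UTC.
Add 9 hours 10 minutes leg 2 → 12:32 UTC.
Tessaly is UTC−8:00, so local arrival = 12:32 − 8:00 = 04:32 on Oct 14.

04:32 on Oct 14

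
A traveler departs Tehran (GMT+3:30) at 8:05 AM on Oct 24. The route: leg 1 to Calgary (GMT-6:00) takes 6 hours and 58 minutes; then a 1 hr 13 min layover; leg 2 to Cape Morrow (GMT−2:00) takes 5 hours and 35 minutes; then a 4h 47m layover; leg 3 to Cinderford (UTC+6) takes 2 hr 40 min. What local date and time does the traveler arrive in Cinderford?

Convert departure to UTC: 8:05 AM − 3:30 = 4:35 AM UTC on Oct 24.
Add 6 hours 58 minutes leg 1 → 11:33 AM UTC.
Add 1 hour and 13 minutes layover in Calgary → 12:46 PM UTC.
Add 5 hours and 35 minutes leg 2 → 6:21 PM UTC.
Add 4 hours and 47 minutes layover in Cape Morrow → 11:08 PM UTC.
Add 2 hours 40 minutes leg 3 → 1:48 AM UTC (Oct 25).
Cinderford is UTC+6:00, so local arrival = 1:48 AM + 6:00 = 7:48 AM on Oct 25.

7:48 AM on October 25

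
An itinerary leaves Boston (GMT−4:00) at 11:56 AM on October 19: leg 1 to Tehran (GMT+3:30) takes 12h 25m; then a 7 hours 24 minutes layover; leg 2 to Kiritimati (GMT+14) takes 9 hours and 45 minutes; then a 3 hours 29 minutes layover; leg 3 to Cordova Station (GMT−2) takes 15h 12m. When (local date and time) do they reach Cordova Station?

2:11 PM on Oct 21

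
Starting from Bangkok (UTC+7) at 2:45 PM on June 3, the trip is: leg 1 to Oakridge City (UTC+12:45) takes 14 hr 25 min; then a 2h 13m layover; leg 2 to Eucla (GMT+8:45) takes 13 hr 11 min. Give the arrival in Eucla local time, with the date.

10:19 PM on Jun 4

Convert departure to UTC: 2:45 PM − 7:00 = 7:45 AM UTC on Jun 3.
Add 14 hours and 25 minutes leg 1 → 10:10 PM UTC.
Add 2 hours and 13 minutes layover in Oakridge City → 12:23 AM UTC (Jun 4).
Add 13 hours 11 minutes leg 2 → 1:34 PM UTC.
Eucla is UTC+8:45, so local arrival = 1:34 PM + 8:45 = 10:19 PM on Jun 4.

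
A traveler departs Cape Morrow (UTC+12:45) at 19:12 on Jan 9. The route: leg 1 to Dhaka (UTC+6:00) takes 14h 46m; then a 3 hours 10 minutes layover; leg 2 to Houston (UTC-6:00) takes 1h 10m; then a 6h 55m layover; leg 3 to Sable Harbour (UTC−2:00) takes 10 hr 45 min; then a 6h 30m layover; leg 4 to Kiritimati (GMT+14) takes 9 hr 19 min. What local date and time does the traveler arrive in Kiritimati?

01:02 on Jan 12

Convert departure to UTC: 19:12 − 12:45 = 06:27 UTC on Jan 9.
Add 14 hours 46 minutes leg 1 → 21:13 UTC.
Add 3 hours 10 minutes layover in Dhaka → 00:23 UTC (Jan 10).
Add 1 hour 10 minutes leg 2 → 01:33 UTC.
Add 6 hours and 55 minutes layover in Houston → 08:28 UTC.
Add 10 hours 45 minutes leg 3 → 19:13 UTC.
Add 6 hours 30 minutes layover in Sable Harbour → 01:43 UTC (Jan 11).
Add 9 hours and 19 minutes leg 4 → 11:02 UTC.
Kiritimati is UTC+14:00, so local arrival = 11:02 + 14:00 = 01:02 on Jan 12.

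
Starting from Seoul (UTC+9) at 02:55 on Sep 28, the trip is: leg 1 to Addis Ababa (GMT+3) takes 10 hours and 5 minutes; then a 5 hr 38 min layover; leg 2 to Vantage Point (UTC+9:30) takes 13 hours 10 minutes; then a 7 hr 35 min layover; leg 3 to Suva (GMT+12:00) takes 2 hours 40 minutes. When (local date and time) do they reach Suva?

21:03 on September 29

Convert departure to UTC: 02:55 − 9:00 = 17:55 UTC on Sep 27.
Add 10 hours 5 minutes leg 1 → 04:00 UTC (Sep 28).
Add 5 hours 38 minutes layover in Addis Ababa → 09:38 UTC.
Add 13 hours 10 minutes leg 2 → 22:48 UTC.
Add 7 hours and 35 minutes layover in Vantage Point → 06:23 UTC (Sep 29).
Add 2 hours and 40 minutes leg 3 → 09:03 UTC.
Suva is UTC+12:00, so local arrival = 09:03 + 12:00 = 21:03 on Sep 29.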